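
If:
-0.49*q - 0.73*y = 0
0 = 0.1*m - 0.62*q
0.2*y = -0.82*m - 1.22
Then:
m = -1.53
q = -0.25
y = 0.17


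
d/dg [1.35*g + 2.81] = 1.35000000000000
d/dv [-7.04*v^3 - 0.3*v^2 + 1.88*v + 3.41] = -21.12*v^2 - 0.6*v + 1.88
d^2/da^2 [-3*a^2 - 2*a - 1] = -6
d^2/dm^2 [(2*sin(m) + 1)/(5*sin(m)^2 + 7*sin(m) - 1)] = (-50*sin(m)^5 - 30*sin(m)^4 - 65*sin(m)^3 + 67*sin(m)^2 + 261*sin(m) + 136)/(5*sin(m)^2 + 7*sin(m) - 1)^3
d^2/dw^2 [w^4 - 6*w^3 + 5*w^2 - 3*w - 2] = 12*w^2 - 36*w + 10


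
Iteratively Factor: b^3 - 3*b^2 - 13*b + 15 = (b - 1)*(b^2 - 2*b - 15) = (b - 5)*(b - 1)*(b + 3)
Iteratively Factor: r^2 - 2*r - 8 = (r - 4)*(r + 2)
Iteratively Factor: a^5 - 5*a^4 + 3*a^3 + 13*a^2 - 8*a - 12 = (a + 1)*(a^4 - 6*a^3 + 9*a^2 + 4*a - 12) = (a - 3)*(a + 1)*(a^3 - 3*a^2 + 4) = (a - 3)*(a - 2)*(a + 1)*(a^2 - a - 2) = (a - 3)*(a - 2)*(a + 1)^2*(a - 2)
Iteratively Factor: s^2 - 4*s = (s)*(s - 4)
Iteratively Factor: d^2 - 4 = (d + 2)*(d - 2)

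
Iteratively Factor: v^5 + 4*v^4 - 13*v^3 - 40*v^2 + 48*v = (v)*(v^4 + 4*v^3 - 13*v^2 - 40*v + 48) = v*(v + 4)*(v^3 - 13*v + 12) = v*(v - 3)*(v + 4)*(v^2 + 3*v - 4) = v*(v - 3)*(v - 1)*(v + 4)*(v + 4)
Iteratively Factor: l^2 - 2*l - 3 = (l - 3)*(l + 1)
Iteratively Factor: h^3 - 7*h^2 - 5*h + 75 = (h + 3)*(h^2 - 10*h + 25) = (h - 5)*(h + 3)*(h - 5)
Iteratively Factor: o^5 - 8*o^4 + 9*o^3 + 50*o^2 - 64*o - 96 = (o + 2)*(o^4 - 10*o^3 + 29*o^2 - 8*o - 48) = (o - 3)*(o + 2)*(o^3 - 7*o^2 + 8*o + 16) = (o - 3)*(o + 1)*(o + 2)*(o^2 - 8*o + 16) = (o - 4)*(o - 3)*(o + 1)*(o + 2)*(o - 4)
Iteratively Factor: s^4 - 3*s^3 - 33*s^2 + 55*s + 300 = (s + 3)*(s^3 - 6*s^2 - 15*s + 100) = (s - 5)*(s + 3)*(s^2 - s - 20) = (s - 5)*(s + 3)*(s + 4)*(s - 5)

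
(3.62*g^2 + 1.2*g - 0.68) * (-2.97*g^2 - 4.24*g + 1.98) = -10.7514*g^4 - 18.9128*g^3 + 4.0992*g^2 + 5.2592*g - 1.3464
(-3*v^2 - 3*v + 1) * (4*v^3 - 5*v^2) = -12*v^5 + 3*v^4 + 19*v^3 - 5*v^2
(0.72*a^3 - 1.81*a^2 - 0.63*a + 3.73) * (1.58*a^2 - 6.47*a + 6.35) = 1.1376*a^5 - 7.5182*a^4 + 15.2873*a^3 - 1.524*a^2 - 28.1336*a + 23.6855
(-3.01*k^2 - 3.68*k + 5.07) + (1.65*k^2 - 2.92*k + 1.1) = -1.36*k^2 - 6.6*k + 6.17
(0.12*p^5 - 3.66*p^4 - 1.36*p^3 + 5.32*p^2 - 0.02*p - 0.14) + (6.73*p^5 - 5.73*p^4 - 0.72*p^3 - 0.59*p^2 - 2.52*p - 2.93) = 6.85*p^5 - 9.39*p^4 - 2.08*p^3 + 4.73*p^2 - 2.54*p - 3.07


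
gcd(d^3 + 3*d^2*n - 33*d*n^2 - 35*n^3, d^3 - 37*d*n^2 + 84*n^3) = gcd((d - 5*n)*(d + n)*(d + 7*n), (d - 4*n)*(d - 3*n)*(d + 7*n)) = d + 7*n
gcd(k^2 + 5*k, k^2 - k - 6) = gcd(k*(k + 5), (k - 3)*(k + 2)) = 1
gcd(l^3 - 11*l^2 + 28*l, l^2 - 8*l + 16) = l - 4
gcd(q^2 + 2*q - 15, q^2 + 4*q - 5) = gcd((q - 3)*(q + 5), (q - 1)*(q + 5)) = q + 5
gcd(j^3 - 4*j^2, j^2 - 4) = 1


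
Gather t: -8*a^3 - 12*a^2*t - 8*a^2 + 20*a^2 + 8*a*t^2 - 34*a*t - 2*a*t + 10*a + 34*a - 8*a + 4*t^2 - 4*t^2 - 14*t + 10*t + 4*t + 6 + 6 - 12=-8*a^3 + 12*a^2 + 8*a*t^2 + 36*a + t*(-12*a^2 - 36*a)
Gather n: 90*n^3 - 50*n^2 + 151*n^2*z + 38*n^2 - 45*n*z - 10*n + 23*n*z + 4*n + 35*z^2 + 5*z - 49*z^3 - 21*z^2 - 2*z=90*n^3 + n^2*(151*z - 12) + n*(-22*z - 6) - 49*z^3 + 14*z^2 + 3*z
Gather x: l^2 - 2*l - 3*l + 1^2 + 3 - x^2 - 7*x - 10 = l^2 - 5*l - x^2 - 7*x - 6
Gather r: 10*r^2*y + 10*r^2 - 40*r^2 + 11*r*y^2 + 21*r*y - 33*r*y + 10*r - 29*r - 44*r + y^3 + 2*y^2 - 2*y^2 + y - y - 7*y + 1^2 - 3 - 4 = r^2*(10*y - 30) + r*(11*y^2 - 12*y - 63) + y^3 - 7*y - 6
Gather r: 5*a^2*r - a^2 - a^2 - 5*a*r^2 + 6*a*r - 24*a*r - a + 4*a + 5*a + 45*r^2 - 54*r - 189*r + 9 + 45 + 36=-2*a^2 + 8*a + r^2*(45 - 5*a) + r*(5*a^2 - 18*a - 243) + 90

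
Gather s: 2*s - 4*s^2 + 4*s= -4*s^2 + 6*s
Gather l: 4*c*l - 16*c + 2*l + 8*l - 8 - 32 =-16*c + l*(4*c + 10) - 40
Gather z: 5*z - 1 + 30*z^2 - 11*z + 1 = 30*z^2 - 6*z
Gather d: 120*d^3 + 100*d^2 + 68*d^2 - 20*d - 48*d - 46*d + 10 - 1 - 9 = 120*d^3 + 168*d^2 - 114*d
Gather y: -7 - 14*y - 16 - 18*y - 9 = -32*y - 32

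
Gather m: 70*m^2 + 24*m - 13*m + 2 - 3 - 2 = 70*m^2 + 11*m - 3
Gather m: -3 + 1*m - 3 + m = 2*m - 6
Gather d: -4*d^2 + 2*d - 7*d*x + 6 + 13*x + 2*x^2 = -4*d^2 + d*(2 - 7*x) + 2*x^2 + 13*x + 6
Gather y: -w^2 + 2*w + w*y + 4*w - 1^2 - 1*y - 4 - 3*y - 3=-w^2 + 6*w + y*(w - 4) - 8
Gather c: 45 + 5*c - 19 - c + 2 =4*c + 28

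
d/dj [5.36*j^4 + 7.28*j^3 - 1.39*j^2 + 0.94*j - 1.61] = 21.44*j^3 + 21.84*j^2 - 2.78*j + 0.94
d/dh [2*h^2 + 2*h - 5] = 4*h + 2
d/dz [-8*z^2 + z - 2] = 1 - 16*z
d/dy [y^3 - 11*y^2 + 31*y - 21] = 3*y^2 - 22*y + 31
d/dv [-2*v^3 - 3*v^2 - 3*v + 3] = -6*v^2 - 6*v - 3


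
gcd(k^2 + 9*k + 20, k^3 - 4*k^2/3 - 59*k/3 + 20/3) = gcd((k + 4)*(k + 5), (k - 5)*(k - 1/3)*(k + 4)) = k + 4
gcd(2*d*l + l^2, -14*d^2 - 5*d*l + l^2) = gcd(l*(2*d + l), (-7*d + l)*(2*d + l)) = 2*d + l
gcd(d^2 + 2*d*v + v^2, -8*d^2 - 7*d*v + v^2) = d + v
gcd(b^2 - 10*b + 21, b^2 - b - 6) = b - 3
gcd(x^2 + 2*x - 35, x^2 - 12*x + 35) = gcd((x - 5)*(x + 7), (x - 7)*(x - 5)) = x - 5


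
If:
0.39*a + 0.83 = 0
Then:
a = -2.13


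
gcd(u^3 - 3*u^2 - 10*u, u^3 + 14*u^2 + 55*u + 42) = 1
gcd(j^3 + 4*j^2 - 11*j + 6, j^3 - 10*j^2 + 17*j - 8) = j^2 - 2*j + 1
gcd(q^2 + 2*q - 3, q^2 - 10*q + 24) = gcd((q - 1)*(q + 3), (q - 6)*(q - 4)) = 1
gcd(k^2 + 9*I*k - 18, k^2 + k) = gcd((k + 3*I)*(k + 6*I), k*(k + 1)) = 1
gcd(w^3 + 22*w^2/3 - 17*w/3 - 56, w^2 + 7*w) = w + 7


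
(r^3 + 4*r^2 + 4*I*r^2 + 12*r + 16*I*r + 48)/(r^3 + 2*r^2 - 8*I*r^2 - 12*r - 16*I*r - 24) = (r^2 + r*(4 + 6*I) + 24*I)/(r^2 + r*(2 - 6*I) - 12*I)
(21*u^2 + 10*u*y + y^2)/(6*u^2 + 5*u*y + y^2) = (7*u + y)/(2*u + y)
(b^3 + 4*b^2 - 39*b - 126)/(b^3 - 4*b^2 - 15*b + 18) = (b + 7)/(b - 1)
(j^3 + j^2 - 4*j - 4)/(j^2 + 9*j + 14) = (j^2 - j - 2)/(j + 7)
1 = 1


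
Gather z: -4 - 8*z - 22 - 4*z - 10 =-12*z - 36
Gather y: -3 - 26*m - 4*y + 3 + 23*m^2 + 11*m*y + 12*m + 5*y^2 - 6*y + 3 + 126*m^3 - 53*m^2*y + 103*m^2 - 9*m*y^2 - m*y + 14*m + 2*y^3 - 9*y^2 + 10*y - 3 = 126*m^3 + 126*m^2 + 2*y^3 + y^2*(-9*m - 4) + y*(-53*m^2 + 10*m)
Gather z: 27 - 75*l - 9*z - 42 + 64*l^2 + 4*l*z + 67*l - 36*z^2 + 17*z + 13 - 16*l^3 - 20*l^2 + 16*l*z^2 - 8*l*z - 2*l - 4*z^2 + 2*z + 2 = -16*l^3 + 44*l^2 - 10*l + z^2*(16*l - 40) + z*(10 - 4*l)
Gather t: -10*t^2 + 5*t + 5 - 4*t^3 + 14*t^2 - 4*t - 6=-4*t^3 + 4*t^2 + t - 1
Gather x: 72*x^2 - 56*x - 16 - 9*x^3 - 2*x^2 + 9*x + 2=-9*x^3 + 70*x^2 - 47*x - 14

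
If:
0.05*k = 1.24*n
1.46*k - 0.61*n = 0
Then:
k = 0.00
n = 0.00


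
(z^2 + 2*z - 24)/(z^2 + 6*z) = (z - 4)/z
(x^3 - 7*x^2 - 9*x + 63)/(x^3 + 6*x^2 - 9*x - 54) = (x - 7)/(x + 6)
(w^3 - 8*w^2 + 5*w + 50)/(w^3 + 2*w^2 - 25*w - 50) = (w - 5)/(w + 5)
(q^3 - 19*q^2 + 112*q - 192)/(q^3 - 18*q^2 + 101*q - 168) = (q - 8)/(q - 7)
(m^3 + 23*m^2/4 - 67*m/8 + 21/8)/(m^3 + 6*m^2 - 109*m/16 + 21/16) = 2*(2*m - 1)/(4*m - 1)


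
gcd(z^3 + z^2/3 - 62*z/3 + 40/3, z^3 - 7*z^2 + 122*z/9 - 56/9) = z^2 - 14*z/3 + 8/3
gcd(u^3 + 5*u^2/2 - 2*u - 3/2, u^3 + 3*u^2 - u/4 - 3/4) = u^2 + 7*u/2 + 3/2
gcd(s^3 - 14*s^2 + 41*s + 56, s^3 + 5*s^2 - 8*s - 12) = s + 1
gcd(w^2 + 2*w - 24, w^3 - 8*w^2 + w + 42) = 1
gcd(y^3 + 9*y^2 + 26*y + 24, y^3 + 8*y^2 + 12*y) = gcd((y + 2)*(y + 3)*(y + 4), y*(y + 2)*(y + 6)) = y + 2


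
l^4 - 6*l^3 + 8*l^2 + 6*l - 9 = (l - 3)^2*(l - 1)*(l + 1)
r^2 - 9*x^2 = (r - 3*x)*(r + 3*x)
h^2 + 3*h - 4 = (h - 1)*(h + 4)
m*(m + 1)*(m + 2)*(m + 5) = m^4 + 8*m^3 + 17*m^2 + 10*m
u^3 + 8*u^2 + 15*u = u*(u + 3)*(u + 5)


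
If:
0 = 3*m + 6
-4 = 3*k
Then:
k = -4/3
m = -2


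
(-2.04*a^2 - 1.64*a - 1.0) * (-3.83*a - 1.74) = 7.8132*a^3 + 9.8308*a^2 + 6.6836*a + 1.74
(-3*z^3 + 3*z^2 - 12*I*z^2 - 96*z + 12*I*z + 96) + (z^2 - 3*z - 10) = -3*z^3 + 4*z^2 - 12*I*z^2 - 99*z + 12*I*z + 86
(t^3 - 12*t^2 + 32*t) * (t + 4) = t^4 - 8*t^3 - 16*t^2 + 128*t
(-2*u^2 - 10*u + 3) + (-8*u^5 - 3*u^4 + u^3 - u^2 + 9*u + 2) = -8*u^5 - 3*u^4 + u^3 - 3*u^2 - u + 5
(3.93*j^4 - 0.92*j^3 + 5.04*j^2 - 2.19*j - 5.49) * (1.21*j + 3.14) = 4.7553*j^5 + 11.227*j^4 + 3.2096*j^3 + 13.1757*j^2 - 13.5195*j - 17.2386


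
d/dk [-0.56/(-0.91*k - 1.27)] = -0.5096/(0.91*k + 1.27)^2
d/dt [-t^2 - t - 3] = -2*t - 1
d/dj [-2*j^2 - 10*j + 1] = -4*j - 10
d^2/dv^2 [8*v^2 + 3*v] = 16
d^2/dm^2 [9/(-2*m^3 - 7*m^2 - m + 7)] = 18*((6*m + 7)*(2*m^3 + 7*m^2 + m - 7) - (6*m^2 + 14*m + 1)^2)/(2*m^3 + 7*m^2 + m - 7)^3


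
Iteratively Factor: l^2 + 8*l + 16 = (l + 4)*(l + 4)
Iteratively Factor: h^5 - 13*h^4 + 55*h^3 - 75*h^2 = (h)*(h^4 - 13*h^3 + 55*h^2 - 75*h) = h*(h - 5)*(h^3 - 8*h^2 + 15*h) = h^2*(h - 5)*(h^2 - 8*h + 15) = h^2*(h - 5)^2*(h - 3)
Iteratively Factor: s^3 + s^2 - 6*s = (s)*(s^2 + s - 6) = s*(s + 3)*(s - 2)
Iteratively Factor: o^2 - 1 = (o + 1)*(o - 1)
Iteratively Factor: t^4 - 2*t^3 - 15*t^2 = (t - 5)*(t^3 + 3*t^2) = t*(t - 5)*(t^2 + 3*t) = t*(t - 5)*(t + 3)*(t)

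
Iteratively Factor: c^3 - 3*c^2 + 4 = (c + 1)*(c^2 - 4*c + 4) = (c - 2)*(c + 1)*(c - 2)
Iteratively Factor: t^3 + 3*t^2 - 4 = (t - 1)*(t^2 + 4*t + 4) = (t - 1)*(t + 2)*(t + 2)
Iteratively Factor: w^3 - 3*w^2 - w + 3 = (w - 1)*(w^2 - 2*w - 3) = (w - 1)*(w + 1)*(w - 3)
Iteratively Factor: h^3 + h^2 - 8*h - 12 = (h - 3)*(h^2 + 4*h + 4) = (h - 3)*(h + 2)*(h + 2)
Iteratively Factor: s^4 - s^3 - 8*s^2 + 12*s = (s)*(s^3 - s^2 - 8*s + 12) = s*(s - 2)*(s^2 + s - 6) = s*(s - 2)*(s + 3)*(s - 2)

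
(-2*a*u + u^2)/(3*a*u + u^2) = (-2*a + u)/(3*a + u)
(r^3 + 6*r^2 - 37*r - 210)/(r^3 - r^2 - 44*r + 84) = (r + 5)/(r - 2)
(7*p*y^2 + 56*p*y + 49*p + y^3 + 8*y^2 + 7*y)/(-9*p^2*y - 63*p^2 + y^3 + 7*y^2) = (7*p*y + 7*p + y^2 + y)/(-9*p^2 + y^2)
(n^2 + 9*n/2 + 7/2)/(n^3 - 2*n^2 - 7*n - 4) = (n + 7/2)/(n^2 - 3*n - 4)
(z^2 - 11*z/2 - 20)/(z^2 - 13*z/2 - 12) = (2*z + 5)/(2*z + 3)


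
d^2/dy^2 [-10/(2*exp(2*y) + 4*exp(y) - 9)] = 40*(-8*(exp(y) + 1)^2*exp(y) + (2*exp(y) + 1)*(2*exp(2*y) + 4*exp(y) - 9))*exp(y)/(2*exp(2*y) + 4*exp(y) - 9)^3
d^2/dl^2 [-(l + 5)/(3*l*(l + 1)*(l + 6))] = 2*(-3*l^5 - 51*l^4 - 323*l^3 - 825*l^2 - 630*l - 180)/(3*l^3*(l^6 + 21*l^5 + 165*l^4 + 595*l^3 + 990*l^2 + 756*l + 216))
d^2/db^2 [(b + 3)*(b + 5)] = 2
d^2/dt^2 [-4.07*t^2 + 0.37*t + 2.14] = -8.14000000000000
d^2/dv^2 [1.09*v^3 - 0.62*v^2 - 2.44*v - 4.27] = 6.54*v - 1.24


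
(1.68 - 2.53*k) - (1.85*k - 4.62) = 6.3 - 4.38*k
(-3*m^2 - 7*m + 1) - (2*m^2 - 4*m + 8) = -5*m^2 - 3*m - 7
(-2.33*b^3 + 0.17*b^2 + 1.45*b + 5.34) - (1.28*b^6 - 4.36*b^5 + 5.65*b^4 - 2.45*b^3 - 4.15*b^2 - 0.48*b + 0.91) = -1.28*b^6 + 4.36*b^5 - 5.65*b^4 + 0.12*b^3 + 4.32*b^2 + 1.93*b + 4.43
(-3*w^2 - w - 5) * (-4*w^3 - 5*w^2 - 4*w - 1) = 12*w^5 + 19*w^4 + 37*w^3 + 32*w^2 + 21*w + 5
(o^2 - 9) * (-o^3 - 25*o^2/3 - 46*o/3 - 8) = -o^5 - 25*o^4/3 - 19*o^3/3 + 67*o^2 + 138*o + 72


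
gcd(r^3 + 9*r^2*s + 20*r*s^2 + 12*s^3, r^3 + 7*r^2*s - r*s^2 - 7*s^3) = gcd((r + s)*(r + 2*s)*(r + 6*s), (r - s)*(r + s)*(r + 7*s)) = r + s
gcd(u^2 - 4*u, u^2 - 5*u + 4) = u - 4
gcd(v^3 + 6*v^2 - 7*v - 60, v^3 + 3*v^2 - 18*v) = v - 3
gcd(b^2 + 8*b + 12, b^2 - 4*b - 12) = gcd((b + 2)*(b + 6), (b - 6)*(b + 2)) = b + 2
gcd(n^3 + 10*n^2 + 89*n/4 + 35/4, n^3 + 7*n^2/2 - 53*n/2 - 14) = n^2 + 15*n/2 + 7/2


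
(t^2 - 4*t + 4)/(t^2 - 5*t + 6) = (t - 2)/(t - 3)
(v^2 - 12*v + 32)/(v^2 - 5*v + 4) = (v - 8)/(v - 1)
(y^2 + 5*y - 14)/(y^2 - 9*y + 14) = (y + 7)/(y - 7)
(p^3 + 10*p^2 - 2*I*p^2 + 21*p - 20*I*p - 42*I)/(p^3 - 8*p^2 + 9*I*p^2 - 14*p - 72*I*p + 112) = (p^3 + p^2*(10 - 2*I) + p*(21 - 20*I) - 42*I)/(p^3 + p^2*(-8 + 9*I) + p*(-14 - 72*I) + 112)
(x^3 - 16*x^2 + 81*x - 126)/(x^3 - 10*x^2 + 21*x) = (x - 6)/x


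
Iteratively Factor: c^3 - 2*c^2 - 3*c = (c)*(c^2 - 2*c - 3) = c*(c + 1)*(c - 3)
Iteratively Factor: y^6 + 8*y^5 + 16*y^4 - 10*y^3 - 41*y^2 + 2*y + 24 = (y + 1)*(y^5 + 7*y^4 + 9*y^3 - 19*y^2 - 22*y + 24) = (y + 1)*(y + 2)*(y^4 + 5*y^3 - y^2 - 17*y + 12) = (y + 1)*(y + 2)*(y + 3)*(y^3 + 2*y^2 - 7*y + 4) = (y - 1)*(y + 1)*(y + 2)*(y + 3)*(y^2 + 3*y - 4) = (y - 1)^2*(y + 1)*(y + 2)*(y + 3)*(y + 4)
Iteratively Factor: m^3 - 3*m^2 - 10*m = (m + 2)*(m^2 - 5*m) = m*(m + 2)*(m - 5)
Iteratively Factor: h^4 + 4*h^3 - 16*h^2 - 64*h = (h)*(h^3 + 4*h^2 - 16*h - 64) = h*(h - 4)*(h^2 + 8*h + 16) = h*(h - 4)*(h + 4)*(h + 4)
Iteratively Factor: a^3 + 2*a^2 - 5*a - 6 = (a + 3)*(a^2 - a - 2) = (a - 2)*(a + 3)*(a + 1)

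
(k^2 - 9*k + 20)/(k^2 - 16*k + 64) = (k^2 - 9*k + 20)/(k^2 - 16*k + 64)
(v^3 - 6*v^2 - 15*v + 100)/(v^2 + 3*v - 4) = (v^2 - 10*v + 25)/(v - 1)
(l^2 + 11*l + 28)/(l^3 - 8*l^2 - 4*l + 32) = (l^2 + 11*l + 28)/(l^3 - 8*l^2 - 4*l + 32)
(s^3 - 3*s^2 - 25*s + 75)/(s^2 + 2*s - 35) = (s^2 + 2*s - 15)/(s + 7)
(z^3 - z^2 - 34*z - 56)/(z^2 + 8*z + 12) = (z^2 - 3*z - 28)/(z + 6)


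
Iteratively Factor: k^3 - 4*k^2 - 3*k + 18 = (k - 3)*(k^2 - k - 6) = (k - 3)^2*(k + 2)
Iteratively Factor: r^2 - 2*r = (r - 2)*(r)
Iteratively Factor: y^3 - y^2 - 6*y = (y + 2)*(y^2 - 3*y) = (y - 3)*(y + 2)*(y)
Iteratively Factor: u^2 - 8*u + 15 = (u - 3)*(u - 5)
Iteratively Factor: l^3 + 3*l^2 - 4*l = (l - 1)*(l^2 + 4*l) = (l - 1)*(l + 4)*(l)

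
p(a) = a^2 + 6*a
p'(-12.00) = -18.00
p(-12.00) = 72.00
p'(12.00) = 30.00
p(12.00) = 216.00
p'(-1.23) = 3.54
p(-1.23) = -5.87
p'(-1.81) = 2.38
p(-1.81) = -7.58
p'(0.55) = 7.10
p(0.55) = 3.60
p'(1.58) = 9.16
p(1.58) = 11.98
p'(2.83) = 11.66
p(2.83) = 24.99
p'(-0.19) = 5.62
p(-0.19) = -1.10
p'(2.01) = 10.02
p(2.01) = 16.10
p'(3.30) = 12.60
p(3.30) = 30.69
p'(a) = 2*a + 6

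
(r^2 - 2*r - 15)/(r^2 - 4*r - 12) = (-r^2 + 2*r + 15)/(-r^2 + 4*r + 12)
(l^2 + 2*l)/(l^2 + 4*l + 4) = l/(l + 2)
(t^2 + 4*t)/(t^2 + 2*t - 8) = t/(t - 2)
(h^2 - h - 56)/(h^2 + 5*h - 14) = (h - 8)/(h - 2)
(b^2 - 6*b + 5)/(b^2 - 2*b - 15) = (b - 1)/(b + 3)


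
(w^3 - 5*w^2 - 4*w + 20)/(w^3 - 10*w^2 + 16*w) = (w^2 - 3*w - 10)/(w*(w - 8))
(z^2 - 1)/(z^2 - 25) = (z^2 - 1)/(z^2 - 25)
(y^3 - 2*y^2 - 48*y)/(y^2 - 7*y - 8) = y*(y + 6)/(y + 1)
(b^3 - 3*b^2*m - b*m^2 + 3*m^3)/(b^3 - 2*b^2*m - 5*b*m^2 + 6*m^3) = (b + m)/(b + 2*m)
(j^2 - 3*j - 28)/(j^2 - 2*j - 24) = (j - 7)/(j - 6)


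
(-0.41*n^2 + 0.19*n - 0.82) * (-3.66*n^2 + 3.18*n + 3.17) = 1.5006*n^4 - 1.9992*n^3 + 2.3057*n^2 - 2.0053*n - 2.5994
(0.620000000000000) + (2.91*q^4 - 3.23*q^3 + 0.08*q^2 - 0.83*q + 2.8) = 2.91*q^4 - 3.23*q^3 + 0.08*q^2 - 0.83*q + 3.42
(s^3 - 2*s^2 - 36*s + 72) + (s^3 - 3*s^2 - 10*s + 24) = 2*s^3 - 5*s^2 - 46*s + 96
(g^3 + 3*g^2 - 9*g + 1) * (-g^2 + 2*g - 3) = -g^5 - g^4 + 12*g^3 - 28*g^2 + 29*g - 3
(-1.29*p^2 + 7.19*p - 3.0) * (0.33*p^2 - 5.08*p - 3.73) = -0.4257*p^4 + 8.9259*p^3 - 32.7035*p^2 - 11.5787*p + 11.19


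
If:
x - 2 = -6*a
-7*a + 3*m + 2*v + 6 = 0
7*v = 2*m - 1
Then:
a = 1/3 - x/6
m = -49*x/150 - 71/75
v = -7*x/75 - 31/75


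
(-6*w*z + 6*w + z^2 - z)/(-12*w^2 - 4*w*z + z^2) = (z - 1)/(2*w + z)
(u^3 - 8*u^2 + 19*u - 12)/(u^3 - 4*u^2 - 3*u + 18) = (u^2 - 5*u + 4)/(u^2 - u - 6)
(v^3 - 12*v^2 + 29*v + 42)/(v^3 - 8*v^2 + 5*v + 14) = (v - 6)/(v - 2)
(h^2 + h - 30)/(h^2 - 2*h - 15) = (h + 6)/(h + 3)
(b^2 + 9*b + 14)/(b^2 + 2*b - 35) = (b + 2)/(b - 5)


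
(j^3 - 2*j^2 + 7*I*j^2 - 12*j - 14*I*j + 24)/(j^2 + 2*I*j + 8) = (j^2 + j*(-2 + 3*I) - 6*I)/(j - 2*I)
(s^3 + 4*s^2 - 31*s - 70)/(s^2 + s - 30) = (s^2 + 9*s + 14)/(s + 6)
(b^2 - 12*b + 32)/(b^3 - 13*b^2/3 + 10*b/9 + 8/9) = 9*(b - 8)/(9*b^2 - 3*b - 2)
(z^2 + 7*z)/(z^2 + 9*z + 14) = z/(z + 2)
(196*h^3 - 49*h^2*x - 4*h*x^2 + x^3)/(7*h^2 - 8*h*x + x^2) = (-28*h^2 + 3*h*x + x^2)/(-h + x)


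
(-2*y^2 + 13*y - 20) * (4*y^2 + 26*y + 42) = -8*y^4 + 174*y^2 + 26*y - 840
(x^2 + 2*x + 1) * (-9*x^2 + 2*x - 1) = -9*x^4 - 16*x^3 - 6*x^2 - 1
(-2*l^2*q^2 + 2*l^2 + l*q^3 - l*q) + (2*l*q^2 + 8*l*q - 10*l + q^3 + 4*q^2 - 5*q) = -2*l^2*q^2 + 2*l^2 + l*q^3 + 2*l*q^2 + 7*l*q - 10*l + q^3 + 4*q^2 - 5*q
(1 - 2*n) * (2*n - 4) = -4*n^2 + 10*n - 4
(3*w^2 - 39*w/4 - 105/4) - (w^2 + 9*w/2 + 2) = 2*w^2 - 57*w/4 - 113/4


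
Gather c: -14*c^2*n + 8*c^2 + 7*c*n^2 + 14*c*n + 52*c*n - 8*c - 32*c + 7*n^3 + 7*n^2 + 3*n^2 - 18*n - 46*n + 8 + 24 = c^2*(8 - 14*n) + c*(7*n^2 + 66*n - 40) + 7*n^3 + 10*n^2 - 64*n + 32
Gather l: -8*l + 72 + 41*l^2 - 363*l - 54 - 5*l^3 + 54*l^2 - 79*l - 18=-5*l^3 + 95*l^2 - 450*l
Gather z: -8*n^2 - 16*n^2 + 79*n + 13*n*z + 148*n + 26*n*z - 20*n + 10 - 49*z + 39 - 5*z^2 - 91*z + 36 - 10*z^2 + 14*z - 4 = -24*n^2 + 207*n - 15*z^2 + z*(39*n - 126) + 81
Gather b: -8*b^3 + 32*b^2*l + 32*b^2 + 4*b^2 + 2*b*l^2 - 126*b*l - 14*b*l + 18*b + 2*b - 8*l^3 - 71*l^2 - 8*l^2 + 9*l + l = -8*b^3 + b^2*(32*l + 36) + b*(2*l^2 - 140*l + 20) - 8*l^3 - 79*l^2 + 10*l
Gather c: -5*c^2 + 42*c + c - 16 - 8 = -5*c^2 + 43*c - 24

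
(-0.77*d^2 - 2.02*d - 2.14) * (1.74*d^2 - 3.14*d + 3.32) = -1.3398*d^4 - 1.097*d^3 + 0.0628000000000002*d^2 + 0.0132000000000012*d - 7.1048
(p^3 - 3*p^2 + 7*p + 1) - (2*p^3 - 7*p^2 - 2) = -p^3 + 4*p^2 + 7*p + 3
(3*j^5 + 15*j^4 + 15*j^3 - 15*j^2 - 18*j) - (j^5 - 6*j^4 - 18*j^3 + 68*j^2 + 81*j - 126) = 2*j^5 + 21*j^4 + 33*j^3 - 83*j^2 - 99*j + 126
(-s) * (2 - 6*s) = 6*s^2 - 2*s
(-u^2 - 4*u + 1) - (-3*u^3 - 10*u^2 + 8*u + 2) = 3*u^3 + 9*u^2 - 12*u - 1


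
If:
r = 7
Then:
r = 7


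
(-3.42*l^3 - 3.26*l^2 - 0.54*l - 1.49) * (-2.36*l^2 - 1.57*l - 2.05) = 8.0712*l^5 + 13.063*l^4 + 13.4036*l^3 + 11.0472*l^2 + 3.4463*l + 3.0545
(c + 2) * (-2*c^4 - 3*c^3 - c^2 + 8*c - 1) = -2*c^5 - 7*c^4 - 7*c^3 + 6*c^2 + 15*c - 2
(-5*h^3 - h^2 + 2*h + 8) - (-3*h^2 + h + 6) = -5*h^3 + 2*h^2 + h + 2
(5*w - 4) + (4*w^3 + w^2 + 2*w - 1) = 4*w^3 + w^2 + 7*w - 5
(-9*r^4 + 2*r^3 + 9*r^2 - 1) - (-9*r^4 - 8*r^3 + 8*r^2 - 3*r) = 10*r^3 + r^2 + 3*r - 1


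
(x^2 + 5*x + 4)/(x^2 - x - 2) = (x + 4)/(x - 2)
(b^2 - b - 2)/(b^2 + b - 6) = (b + 1)/(b + 3)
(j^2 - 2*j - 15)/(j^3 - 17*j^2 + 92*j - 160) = (j + 3)/(j^2 - 12*j + 32)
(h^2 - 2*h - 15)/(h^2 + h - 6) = (h - 5)/(h - 2)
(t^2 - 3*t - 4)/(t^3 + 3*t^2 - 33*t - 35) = (t - 4)/(t^2 + 2*t - 35)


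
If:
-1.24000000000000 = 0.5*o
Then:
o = -2.48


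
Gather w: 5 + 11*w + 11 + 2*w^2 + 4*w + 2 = 2*w^2 + 15*w + 18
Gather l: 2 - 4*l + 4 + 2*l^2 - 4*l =2*l^2 - 8*l + 6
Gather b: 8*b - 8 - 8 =8*b - 16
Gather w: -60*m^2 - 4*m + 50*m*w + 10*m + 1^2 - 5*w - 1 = -60*m^2 + 6*m + w*(50*m - 5)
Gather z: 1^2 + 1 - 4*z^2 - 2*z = -4*z^2 - 2*z + 2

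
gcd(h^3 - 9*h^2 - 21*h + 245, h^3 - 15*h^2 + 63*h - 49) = h^2 - 14*h + 49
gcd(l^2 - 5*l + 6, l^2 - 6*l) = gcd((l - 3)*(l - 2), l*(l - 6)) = 1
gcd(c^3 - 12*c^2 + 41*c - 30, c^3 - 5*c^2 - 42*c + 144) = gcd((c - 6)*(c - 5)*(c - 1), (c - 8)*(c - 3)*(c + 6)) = 1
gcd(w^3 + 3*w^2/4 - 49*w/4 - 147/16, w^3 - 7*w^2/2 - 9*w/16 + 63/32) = w^2 - 11*w/4 - 21/8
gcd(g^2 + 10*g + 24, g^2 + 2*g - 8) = g + 4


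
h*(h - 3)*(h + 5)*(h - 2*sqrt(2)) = h^4 - 2*sqrt(2)*h^3 + 2*h^3 - 15*h^2 - 4*sqrt(2)*h^2 + 30*sqrt(2)*h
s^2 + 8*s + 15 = (s + 3)*(s + 5)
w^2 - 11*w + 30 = (w - 6)*(w - 5)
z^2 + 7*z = z*(z + 7)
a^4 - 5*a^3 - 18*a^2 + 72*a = a*(a - 6)*(a - 3)*(a + 4)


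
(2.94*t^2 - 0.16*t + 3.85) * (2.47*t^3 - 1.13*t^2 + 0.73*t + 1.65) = 7.2618*t^5 - 3.7174*t^4 + 11.8365*t^3 + 0.383700000000001*t^2 + 2.5465*t + 6.3525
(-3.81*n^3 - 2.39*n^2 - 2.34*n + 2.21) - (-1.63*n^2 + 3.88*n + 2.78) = -3.81*n^3 - 0.76*n^2 - 6.22*n - 0.57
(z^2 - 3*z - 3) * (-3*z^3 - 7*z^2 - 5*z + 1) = -3*z^5 + 2*z^4 + 25*z^3 + 37*z^2 + 12*z - 3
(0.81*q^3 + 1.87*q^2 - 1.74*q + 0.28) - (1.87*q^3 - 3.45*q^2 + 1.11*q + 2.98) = -1.06*q^3 + 5.32*q^2 - 2.85*q - 2.7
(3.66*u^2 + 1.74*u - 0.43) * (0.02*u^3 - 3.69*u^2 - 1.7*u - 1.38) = 0.0732*u^5 - 13.4706*u^4 - 12.6512*u^3 - 6.4221*u^2 - 1.6702*u + 0.5934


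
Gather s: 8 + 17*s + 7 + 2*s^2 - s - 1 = 2*s^2 + 16*s + 14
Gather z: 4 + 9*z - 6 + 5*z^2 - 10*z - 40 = 5*z^2 - z - 42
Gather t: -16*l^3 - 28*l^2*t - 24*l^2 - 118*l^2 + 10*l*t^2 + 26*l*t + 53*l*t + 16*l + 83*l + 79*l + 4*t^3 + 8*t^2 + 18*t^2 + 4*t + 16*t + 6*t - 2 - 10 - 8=-16*l^3 - 142*l^2 + 178*l + 4*t^3 + t^2*(10*l + 26) + t*(-28*l^2 + 79*l + 26) - 20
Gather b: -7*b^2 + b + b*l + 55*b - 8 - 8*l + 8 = -7*b^2 + b*(l + 56) - 8*l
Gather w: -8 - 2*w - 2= -2*w - 10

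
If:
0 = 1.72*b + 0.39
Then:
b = -0.23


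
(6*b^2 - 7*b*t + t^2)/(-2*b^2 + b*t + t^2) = (-6*b + t)/(2*b + t)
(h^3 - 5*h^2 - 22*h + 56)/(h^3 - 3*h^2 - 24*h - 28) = (h^2 + 2*h - 8)/(h^2 + 4*h + 4)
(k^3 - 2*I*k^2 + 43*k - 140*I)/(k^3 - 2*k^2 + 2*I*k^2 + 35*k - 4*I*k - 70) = (k - 4*I)/(k - 2)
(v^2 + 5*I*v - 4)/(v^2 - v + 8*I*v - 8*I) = (v^2 + 5*I*v - 4)/(v^2 - v + 8*I*v - 8*I)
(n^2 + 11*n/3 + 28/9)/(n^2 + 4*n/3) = (n + 7/3)/n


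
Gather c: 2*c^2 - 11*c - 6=2*c^2 - 11*c - 6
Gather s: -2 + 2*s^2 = 2*s^2 - 2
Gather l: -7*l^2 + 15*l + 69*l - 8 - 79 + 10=-7*l^2 + 84*l - 77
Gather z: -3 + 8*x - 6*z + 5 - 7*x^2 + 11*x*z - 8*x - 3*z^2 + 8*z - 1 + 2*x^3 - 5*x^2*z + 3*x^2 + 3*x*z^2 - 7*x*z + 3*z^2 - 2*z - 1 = 2*x^3 - 4*x^2 + 3*x*z^2 + z*(-5*x^2 + 4*x)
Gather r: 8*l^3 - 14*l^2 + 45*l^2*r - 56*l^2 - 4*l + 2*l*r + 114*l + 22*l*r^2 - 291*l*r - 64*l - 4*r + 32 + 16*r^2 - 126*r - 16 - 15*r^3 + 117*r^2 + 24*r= 8*l^3 - 70*l^2 + 46*l - 15*r^3 + r^2*(22*l + 133) + r*(45*l^2 - 289*l - 106) + 16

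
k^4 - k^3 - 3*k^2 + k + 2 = (k - 2)*(k - 1)*(k + 1)^2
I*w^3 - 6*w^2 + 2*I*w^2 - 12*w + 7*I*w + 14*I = (w + 2)*(w + 7*I)*(I*w + 1)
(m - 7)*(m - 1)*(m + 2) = m^3 - 6*m^2 - 9*m + 14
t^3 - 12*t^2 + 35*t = t*(t - 7)*(t - 5)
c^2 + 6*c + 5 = (c + 1)*(c + 5)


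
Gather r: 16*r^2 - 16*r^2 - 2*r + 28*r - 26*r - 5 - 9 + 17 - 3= 0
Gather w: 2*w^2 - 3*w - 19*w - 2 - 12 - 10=2*w^2 - 22*w - 24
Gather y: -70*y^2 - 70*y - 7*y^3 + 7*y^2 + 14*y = -7*y^3 - 63*y^2 - 56*y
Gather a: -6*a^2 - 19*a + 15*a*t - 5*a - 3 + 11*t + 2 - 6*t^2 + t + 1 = -6*a^2 + a*(15*t - 24) - 6*t^2 + 12*t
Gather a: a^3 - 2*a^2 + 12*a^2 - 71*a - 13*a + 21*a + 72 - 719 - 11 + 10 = a^3 + 10*a^2 - 63*a - 648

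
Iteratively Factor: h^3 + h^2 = (h + 1)*(h^2) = h*(h + 1)*(h)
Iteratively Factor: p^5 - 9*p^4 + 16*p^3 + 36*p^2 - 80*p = (p + 2)*(p^4 - 11*p^3 + 38*p^2 - 40*p) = (p - 2)*(p + 2)*(p^3 - 9*p^2 + 20*p) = (p - 5)*(p - 2)*(p + 2)*(p^2 - 4*p) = (p - 5)*(p - 4)*(p - 2)*(p + 2)*(p)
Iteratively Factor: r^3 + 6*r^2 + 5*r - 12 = (r - 1)*(r^2 + 7*r + 12) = (r - 1)*(r + 4)*(r + 3)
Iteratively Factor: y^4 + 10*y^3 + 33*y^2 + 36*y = (y + 4)*(y^3 + 6*y^2 + 9*y) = y*(y + 4)*(y^2 + 6*y + 9) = y*(y + 3)*(y + 4)*(y + 3)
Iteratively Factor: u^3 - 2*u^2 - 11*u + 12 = (u + 3)*(u^2 - 5*u + 4) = (u - 1)*(u + 3)*(u - 4)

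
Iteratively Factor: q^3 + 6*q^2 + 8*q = (q)*(q^2 + 6*q + 8) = q*(q + 4)*(q + 2)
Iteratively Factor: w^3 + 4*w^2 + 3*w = (w + 3)*(w^2 + w) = w*(w + 3)*(w + 1)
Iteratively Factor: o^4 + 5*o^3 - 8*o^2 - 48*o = (o + 4)*(o^3 + o^2 - 12*o) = (o + 4)^2*(o^2 - 3*o) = o*(o + 4)^2*(o - 3)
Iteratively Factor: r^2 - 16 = (r - 4)*(r + 4)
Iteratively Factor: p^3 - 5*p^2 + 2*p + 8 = (p + 1)*(p^2 - 6*p + 8) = (p - 2)*(p + 1)*(p - 4)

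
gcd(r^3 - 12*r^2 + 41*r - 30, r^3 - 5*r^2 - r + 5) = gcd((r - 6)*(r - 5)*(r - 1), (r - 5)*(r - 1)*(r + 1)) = r^2 - 6*r + 5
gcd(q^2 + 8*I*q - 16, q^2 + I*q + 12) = q + 4*I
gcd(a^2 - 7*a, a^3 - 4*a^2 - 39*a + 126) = a - 7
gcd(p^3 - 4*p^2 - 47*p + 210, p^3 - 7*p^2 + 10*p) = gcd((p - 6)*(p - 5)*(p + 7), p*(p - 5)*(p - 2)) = p - 5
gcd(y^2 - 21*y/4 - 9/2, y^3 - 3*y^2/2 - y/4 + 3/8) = 1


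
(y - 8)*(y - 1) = y^2 - 9*y + 8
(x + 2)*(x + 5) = x^2 + 7*x + 10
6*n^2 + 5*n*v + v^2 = (2*n + v)*(3*n + v)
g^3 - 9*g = g*(g - 3)*(g + 3)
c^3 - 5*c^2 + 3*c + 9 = (c - 3)^2*(c + 1)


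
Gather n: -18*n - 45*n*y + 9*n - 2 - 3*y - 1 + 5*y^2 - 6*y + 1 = n*(-45*y - 9) + 5*y^2 - 9*y - 2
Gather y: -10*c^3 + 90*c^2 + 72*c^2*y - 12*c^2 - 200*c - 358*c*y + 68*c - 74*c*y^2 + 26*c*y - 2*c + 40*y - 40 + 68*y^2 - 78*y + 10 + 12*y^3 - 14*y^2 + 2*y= -10*c^3 + 78*c^2 - 134*c + 12*y^3 + y^2*(54 - 74*c) + y*(72*c^2 - 332*c - 36) - 30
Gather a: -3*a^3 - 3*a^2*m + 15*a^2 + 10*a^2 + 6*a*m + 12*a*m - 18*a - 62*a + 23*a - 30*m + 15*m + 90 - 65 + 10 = -3*a^3 + a^2*(25 - 3*m) + a*(18*m - 57) - 15*m + 35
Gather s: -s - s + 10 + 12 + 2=24 - 2*s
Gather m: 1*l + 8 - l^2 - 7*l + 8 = -l^2 - 6*l + 16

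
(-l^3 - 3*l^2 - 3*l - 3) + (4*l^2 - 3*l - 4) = -l^3 + l^2 - 6*l - 7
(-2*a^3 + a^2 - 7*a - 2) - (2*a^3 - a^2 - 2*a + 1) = -4*a^3 + 2*a^2 - 5*a - 3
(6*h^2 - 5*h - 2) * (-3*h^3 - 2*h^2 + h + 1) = -18*h^5 + 3*h^4 + 22*h^3 + 5*h^2 - 7*h - 2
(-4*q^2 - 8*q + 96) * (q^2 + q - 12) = -4*q^4 - 12*q^3 + 136*q^2 + 192*q - 1152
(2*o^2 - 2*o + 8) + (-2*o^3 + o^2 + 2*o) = -2*o^3 + 3*o^2 + 8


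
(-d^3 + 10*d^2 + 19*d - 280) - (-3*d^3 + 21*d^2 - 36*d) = 2*d^3 - 11*d^2 + 55*d - 280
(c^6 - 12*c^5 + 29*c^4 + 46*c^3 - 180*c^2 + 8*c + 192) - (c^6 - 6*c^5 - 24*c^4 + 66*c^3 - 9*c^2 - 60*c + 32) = -6*c^5 + 53*c^4 - 20*c^3 - 171*c^2 + 68*c + 160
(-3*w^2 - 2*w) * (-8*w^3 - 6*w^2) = 24*w^5 + 34*w^4 + 12*w^3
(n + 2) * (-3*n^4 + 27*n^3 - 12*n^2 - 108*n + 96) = -3*n^5 + 21*n^4 + 42*n^3 - 132*n^2 - 120*n + 192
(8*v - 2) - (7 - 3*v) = 11*v - 9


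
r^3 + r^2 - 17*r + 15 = (r - 3)*(r - 1)*(r + 5)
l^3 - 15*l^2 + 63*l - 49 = (l - 7)^2*(l - 1)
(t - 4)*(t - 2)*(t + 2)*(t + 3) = t^4 - t^3 - 16*t^2 + 4*t + 48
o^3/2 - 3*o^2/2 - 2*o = o*(o/2 + 1/2)*(o - 4)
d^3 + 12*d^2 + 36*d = d*(d + 6)^2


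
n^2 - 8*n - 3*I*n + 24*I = (n - 8)*(n - 3*I)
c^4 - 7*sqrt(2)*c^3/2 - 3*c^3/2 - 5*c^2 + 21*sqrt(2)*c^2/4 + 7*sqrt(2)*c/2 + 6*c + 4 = (c - 2)*(c + 1/2)*(c - 4*sqrt(2))*(c + sqrt(2)/2)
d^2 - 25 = (d - 5)*(d + 5)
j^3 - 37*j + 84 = (j - 4)*(j - 3)*(j + 7)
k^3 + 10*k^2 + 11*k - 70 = (k - 2)*(k + 5)*(k + 7)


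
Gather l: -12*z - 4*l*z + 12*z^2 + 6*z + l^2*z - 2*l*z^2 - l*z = l^2*z + l*(-2*z^2 - 5*z) + 12*z^2 - 6*z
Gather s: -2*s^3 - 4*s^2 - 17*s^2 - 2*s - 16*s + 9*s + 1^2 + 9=-2*s^3 - 21*s^2 - 9*s + 10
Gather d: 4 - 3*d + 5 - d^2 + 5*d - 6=-d^2 + 2*d + 3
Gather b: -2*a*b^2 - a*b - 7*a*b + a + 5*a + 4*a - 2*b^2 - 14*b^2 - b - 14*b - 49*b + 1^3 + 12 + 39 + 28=10*a + b^2*(-2*a - 16) + b*(-8*a - 64) + 80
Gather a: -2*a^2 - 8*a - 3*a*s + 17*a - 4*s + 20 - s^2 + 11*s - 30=-2*a^2 + a*(9 - 3*s) - s^2 + 7*s - 10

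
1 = 1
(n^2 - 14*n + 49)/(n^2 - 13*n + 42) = (n - 7)/(n - 6)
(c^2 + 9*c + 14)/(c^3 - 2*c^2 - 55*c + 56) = (c + 2)/(c^2 - 9*c + 8)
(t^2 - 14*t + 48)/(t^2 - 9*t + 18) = (t - 8)/(t - 3)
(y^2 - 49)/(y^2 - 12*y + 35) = (y + 7)/(y - 5)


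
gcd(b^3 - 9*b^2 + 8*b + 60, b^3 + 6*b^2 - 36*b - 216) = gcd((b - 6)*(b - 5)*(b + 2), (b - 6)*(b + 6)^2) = b - 6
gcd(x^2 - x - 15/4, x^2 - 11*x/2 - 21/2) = x + 3/2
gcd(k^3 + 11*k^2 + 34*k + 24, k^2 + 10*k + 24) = k^2 + 10*k + 24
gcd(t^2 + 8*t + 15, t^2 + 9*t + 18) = t + 3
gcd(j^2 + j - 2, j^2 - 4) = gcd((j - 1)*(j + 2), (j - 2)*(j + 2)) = j + 2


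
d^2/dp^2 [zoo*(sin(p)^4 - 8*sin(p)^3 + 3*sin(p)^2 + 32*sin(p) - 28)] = zoo*(sin(p) + 1)^2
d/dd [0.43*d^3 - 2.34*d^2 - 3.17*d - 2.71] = 1.29*d^2 - 4.68*d - 3.17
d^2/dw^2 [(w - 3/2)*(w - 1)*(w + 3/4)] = 6*w - 7/2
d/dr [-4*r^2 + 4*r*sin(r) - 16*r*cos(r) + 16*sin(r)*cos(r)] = 16*r*sin(r) + 4*r*cos(r) - 8*r + 4*sin(r) - 16*cos(r) + 16*cos(2*r)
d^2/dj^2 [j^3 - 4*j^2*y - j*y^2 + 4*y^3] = 6*j - 8*y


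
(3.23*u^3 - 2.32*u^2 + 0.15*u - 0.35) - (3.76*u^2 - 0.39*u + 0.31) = 3.23*u^3 - 6.08*u^2 + 0.54*u - 0.66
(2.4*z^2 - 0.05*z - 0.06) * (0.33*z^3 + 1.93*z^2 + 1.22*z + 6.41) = 0.792*z^5 + 4.6155*z^4 + 2.8117*z^3 + 15.2072*z^2 - 0.3937*z - 0.3846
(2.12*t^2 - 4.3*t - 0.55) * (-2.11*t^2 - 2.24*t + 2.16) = -4.4732*t^4 + 4.3242*t^3 + 15.3717*t^2 - 8.056*t - 1.188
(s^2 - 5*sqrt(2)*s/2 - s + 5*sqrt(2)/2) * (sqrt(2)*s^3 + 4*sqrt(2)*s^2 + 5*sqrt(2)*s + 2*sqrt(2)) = sqrt(2)*s^5 - 5*s^4 + 3*sqrt(2)*s^4 - 15*s^3 + sqrt(2)*s^3 - 5*s^2 - 3*sqrt(2)*s^2 - 2*sqrt(2)*s + 15*s + 10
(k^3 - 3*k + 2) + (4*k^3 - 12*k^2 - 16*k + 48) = 5*k^3 - 12*k^2 - 19*k + 50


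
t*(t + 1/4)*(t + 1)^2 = t^4 + 9*t^3/4 + 3*t^2/2 + t/4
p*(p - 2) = p^2 - 2*p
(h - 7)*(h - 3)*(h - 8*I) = h^3 - 10*h^2 - 8*I*h^2 + 21*h + 80*I*h - 168*I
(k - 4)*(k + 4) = k^2 - 16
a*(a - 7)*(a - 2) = a^3 - 9*a^2 + 14*a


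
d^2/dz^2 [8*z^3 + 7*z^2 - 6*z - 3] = 48*z + 14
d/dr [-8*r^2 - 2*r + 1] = -16*r - 2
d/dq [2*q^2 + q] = 4*q + 1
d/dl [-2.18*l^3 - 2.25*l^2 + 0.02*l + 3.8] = -6.54*l^2 - 4.5*l + 0.02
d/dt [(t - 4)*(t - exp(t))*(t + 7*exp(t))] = (1 - exp(t))*(t - 4)*(t + 7*exp(t)) + (t - 4)*(t - exp(t))*(7*exp(t) + 1) + (t - exp(t))*(t + 7*exp(t))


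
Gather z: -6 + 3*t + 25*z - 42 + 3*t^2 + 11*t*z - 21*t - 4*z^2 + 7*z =3*t^2 - 18*t - 4*z^2 + z*(11*t + 32) - 48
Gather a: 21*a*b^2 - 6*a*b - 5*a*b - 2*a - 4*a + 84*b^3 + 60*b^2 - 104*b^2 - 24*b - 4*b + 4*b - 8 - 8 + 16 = a*(21*b^2 - 11*b - 6) + 84*b^3 - 44*b^2 - 24*b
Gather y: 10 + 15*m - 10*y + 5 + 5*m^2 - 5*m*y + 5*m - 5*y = 5*m^2 + 20*m + y*(-5*m - 15) + 15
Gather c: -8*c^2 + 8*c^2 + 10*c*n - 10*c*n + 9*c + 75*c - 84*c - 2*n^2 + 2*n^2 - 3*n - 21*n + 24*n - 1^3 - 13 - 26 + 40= 0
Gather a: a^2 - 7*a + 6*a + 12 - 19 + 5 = a^2 - a - 2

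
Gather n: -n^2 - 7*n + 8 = -n^2 - 7*n + 8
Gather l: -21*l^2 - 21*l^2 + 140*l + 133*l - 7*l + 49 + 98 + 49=-42*l^2 + 266*l + 196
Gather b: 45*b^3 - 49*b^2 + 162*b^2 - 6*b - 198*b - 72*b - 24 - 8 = 45*b^3 + 113*b^2 - 276*b - 32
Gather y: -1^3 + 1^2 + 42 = 42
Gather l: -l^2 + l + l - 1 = -l^2 + 2*l - 1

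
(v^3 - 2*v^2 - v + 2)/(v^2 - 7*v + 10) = (v^2 - 1)/(v - 5)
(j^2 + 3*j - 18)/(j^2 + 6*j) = (j - 3)/j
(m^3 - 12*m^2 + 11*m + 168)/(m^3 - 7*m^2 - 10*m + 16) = (m^2 - 4*m - 21)/(m^2 + m - 2)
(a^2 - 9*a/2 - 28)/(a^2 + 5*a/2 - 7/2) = (a - 8)/(a - 1)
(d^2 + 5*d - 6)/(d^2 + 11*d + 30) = (d - 1)/(d + 5)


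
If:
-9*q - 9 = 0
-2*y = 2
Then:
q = -1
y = -1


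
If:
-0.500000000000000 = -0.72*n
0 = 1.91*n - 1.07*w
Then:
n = 0.69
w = 1.24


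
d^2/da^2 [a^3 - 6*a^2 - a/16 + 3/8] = 6*a - 12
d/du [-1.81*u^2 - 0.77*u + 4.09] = -3.62*u - 0.77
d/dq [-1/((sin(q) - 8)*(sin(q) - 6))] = 2*(sin(q) - 7)*cos(q)/((sin(q) - 8)^2*(sin(q) - 6)^2)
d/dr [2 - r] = -1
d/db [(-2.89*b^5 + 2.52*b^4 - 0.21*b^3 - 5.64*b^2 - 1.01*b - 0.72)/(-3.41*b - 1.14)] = (39.4196*b^5 - 9.3066*b^4 - 10.059*b^3 + 19.9506*b^2 + 12.8592*b - 1.3038)/(11.6281*b^2 + 7.7748*b + 1.2996)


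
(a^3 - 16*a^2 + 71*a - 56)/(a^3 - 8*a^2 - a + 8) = (a - 7)/(a + 1)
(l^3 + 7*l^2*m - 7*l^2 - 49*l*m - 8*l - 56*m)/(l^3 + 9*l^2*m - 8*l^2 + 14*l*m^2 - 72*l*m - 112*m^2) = (l + 1)/(l + 2*m)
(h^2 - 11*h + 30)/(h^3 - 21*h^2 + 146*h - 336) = (h - 5)/(h^2 - 15*h + 56)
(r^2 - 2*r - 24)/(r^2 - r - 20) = (r - 6)/(r - 5)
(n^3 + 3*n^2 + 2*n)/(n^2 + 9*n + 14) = n*(n + 1)/(n + 7)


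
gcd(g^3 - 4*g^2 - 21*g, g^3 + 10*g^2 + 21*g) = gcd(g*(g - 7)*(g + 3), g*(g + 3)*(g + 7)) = g^2 + 3*g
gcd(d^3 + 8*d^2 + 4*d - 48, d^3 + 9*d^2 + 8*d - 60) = d^2 + 4*d - 12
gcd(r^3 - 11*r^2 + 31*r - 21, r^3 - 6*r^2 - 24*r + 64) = 1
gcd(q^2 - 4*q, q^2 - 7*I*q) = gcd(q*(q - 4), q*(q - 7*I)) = q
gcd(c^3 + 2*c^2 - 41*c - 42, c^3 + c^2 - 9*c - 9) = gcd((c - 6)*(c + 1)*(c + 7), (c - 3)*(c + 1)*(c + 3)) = c + 1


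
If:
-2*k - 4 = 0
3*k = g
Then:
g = -6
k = -2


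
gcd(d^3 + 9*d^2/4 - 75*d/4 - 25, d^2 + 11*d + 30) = d + 5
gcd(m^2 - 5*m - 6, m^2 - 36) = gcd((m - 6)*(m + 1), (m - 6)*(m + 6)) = m - 6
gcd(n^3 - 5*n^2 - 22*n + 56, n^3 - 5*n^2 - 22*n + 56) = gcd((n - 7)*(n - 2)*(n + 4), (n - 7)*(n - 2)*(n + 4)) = n^3 - 5*n^2 - 22*n + 56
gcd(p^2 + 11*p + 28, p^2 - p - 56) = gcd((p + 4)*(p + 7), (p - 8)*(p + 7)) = p + 7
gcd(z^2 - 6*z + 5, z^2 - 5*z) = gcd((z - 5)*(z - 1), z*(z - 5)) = z - 5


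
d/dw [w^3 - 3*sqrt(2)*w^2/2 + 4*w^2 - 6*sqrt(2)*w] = 3*w^2 - 3*sqrt(2)*w + 8*w - 6*sqrt(2)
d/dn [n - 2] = 1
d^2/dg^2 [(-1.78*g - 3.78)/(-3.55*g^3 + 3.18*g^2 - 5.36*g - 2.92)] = (134.5947*g^5 + 451.08288*g^4 - 714.498256*g^3 + 439.486512*g^2 - 522.506736*g + 231.67664)/(44.738875*g^9 - 120.22785*g^8 + 310.34526*g^7 - 284.813772*g^6 + 270.794352*g^5 + 147.8748*g^4 - 53.82808*g^3 + 170.32944*g^2 + 137.104512*g + 24.897088)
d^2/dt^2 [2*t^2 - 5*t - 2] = 4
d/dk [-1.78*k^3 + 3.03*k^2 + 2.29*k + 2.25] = -5.34*k^2 + 6.06*k + 2.29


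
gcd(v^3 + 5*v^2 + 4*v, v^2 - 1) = v + 1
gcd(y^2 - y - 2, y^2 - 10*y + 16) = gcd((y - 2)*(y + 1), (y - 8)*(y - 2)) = y - 2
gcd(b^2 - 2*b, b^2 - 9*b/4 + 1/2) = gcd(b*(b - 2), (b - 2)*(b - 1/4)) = b - 2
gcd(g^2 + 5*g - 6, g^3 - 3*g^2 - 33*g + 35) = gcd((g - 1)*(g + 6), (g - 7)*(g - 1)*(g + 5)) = g - 1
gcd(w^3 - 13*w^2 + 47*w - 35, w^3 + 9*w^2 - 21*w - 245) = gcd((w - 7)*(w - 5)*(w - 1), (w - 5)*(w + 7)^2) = w - 5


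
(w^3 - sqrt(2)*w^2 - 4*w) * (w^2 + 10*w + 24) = w^5 - sqrt(2)*w^4 + 10*w^4 - 10*sqrt(2)*w^3 + 20*w^3 - 40*w^2 - 24*sqrt(2)*w^2 - 96*w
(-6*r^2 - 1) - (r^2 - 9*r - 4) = -7*r^2 + 9*r + 3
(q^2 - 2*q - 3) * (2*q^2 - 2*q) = 2*q^4 - 6*q^3 - 2*q^2 + 6*q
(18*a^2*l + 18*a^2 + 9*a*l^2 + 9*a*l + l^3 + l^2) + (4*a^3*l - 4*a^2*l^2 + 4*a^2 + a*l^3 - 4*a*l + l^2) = 4*a^3*l - 4*a^2*l^2 + 18*a^2*l + 22*a^2 + a*l^3 + 9*a*l^2 + 5*a*l + l^3 + 2*l^2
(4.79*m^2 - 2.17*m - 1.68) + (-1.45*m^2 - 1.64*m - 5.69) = 3.34*m^2 - 3.81*m - 7.37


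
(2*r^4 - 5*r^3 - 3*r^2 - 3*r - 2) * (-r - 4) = -2*r^5 - 3*r^4 + 23*r^3 + 15*r^2 + 14*r + 8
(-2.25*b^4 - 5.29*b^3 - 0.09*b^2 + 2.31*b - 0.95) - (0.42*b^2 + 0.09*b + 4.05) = -2.25*b^4 - 5.29*b^3 - 0.51*b^2 + 2.22*b - 5.0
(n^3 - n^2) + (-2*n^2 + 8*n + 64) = n^3 - 3*n^2 + 8*n + 64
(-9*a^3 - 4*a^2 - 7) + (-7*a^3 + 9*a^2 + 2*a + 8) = -16*a^3 + 5*a^2 + 2*a + 1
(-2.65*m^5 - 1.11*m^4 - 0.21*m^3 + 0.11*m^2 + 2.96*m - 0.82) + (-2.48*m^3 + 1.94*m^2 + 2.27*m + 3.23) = -2.65*m^5 - 1.11*m^4 - 2.69*m^3 + 2.05*m^2 + 5.23*m + 2.41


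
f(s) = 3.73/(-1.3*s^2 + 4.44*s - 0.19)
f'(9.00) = 0.02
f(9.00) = -0.06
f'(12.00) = 0.01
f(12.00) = -0.03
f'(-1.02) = -0.72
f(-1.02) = -0.61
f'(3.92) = 2.81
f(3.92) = -1.35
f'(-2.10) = -0.16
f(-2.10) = -0.24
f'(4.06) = 1.77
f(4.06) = -1.04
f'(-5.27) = -0.02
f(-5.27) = -0.06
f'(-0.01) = -302.85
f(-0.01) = -15.90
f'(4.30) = 0.95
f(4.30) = -0.73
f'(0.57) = -3.00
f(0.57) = 1.94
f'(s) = 3.73*(2.6*s - 4.44)/(-1.3*s^2 + 4.44*s - 0.19)^2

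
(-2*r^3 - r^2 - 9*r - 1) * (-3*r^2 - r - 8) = 6*r^5 + 5*r^4 + 44*r^3 + 20*r^2 + 73*r + 8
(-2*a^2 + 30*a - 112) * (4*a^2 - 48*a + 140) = -8*a^4 + 216*a^3 - 2168*a^2 + 9576*a - 15680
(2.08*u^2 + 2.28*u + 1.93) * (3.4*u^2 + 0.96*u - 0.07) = 7.072*u^4 + 9.7488*u^3 + 8.6052*u^2 + 1.6932*u - 0.1351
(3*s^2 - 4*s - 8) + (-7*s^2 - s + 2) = -4*s^2 - 5*s - 6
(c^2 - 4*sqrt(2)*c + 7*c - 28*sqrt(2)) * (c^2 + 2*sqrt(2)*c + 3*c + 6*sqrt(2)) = c^4 - 2*sqrt(2)*c^3 + 10*c^3 - 20*sqrt(2)*c^2 + 5*c^2 - 160*c - 42*sqrt(2)*c - 336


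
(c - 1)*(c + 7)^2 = c^3 + 13*c^2 + 35*c - 49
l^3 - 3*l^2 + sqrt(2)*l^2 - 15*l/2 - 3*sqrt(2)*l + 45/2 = (l - 3)*(l - 3*sqrt(2)/2)*(l + 5*sqrt(2)/2)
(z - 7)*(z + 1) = z^2 - 6*z - 7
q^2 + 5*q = q*(q + 5)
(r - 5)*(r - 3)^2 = r^3 - 11*r^2 + 39*r - 45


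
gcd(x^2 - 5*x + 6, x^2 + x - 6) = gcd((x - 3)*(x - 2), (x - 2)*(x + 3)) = x - 2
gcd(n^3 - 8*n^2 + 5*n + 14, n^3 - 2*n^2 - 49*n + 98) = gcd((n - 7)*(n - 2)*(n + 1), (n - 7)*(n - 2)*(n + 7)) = n^2 - 9*n + 14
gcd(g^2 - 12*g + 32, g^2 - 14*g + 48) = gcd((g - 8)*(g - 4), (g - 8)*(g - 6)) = g - 8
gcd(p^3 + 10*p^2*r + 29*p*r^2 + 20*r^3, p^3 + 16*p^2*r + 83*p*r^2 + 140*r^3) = p^2 + 9*p*r + 20*r^2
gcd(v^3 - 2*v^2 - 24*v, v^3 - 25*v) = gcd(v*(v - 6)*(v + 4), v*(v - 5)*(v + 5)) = v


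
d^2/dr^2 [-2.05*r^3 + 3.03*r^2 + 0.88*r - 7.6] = 6.06 - 12.3*r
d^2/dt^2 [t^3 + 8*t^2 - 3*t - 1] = 6*t + 16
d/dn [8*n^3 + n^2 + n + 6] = 24*n^2 + 2*n + 1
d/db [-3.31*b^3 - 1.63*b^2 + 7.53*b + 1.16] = -9.93*b^2 - 3.26*b + 7.53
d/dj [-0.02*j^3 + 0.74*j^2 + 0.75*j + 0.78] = -0.06*j^2 + 1.48*j + 0.75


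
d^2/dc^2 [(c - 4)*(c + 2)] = 2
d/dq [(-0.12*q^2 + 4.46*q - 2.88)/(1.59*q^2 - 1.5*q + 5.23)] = (-6.9114*q^2 + 7.9032*q + 19.0058)/(2.5281*q^4 - 4.77*q^3 + 18.8814*q^2 - 15.69*q + 27.3529)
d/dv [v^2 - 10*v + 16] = 2*v - 10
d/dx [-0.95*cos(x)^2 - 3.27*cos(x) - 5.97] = (1.9*cos(x) + 3.27)*sin(x)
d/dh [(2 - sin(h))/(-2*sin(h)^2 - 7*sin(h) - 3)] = (8*sin(h) + cos(2*h) + 16)*cos(h)/(2*sin(h)^2 + 7*sin(h) + 3)^2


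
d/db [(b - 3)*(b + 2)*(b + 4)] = 3*b^2 + 6*b - 10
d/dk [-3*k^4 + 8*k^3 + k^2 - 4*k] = -12*k^3 + 24*k^2 + 2*k - 4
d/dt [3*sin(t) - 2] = 3*cos(t)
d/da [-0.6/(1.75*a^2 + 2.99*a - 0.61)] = (2.1*a + 1.794)/(1.75*a^2 + 2.99*a - 0.61)^2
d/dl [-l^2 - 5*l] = -2*l - 5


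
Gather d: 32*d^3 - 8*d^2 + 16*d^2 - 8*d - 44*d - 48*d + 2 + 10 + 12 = 32*d^3 + 8*d^2 - 100*d + 24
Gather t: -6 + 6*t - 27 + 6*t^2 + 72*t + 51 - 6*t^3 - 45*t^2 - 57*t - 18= -6*t^3 - 39*t^2 + 21*t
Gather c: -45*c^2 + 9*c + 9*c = -45*c^2 + 18*c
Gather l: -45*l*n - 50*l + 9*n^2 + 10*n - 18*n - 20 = l*(-45*n - 50) + 9*n^2 - 8*n - 20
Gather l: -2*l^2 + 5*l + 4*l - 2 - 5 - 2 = -2*l^2 + 9*l - 9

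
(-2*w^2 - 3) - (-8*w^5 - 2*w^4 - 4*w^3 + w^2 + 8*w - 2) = 8*w^5 + 2*w^4 + 4*w^3 - 3*w^2 - 8*w - 1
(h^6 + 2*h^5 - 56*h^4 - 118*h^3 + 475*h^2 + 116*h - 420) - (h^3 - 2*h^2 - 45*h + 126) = h^6 + 2*h^5 - 56*h^4 - 119*h^3 + 477*h^2 + 161*h - 546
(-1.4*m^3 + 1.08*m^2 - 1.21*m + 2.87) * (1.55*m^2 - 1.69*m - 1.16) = -2.17*m^5 + 4.04*m^4 - 2.0767*m^3 + 5.2406*m^2 - 3.4467*m - 3.3292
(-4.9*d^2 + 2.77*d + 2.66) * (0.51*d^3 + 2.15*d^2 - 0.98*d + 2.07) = -2.499*d^5 - 9.1223*d^4 + 12.1141*d^3 - 7.1386*d^2 + 3.1271*d + 5.5062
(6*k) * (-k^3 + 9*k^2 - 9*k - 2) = -6*k^4 + 54*k^3 - 54*k^2 - 12*k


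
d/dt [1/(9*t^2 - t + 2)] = (1 - 18*t)/(9*t^2 - t + 2)^2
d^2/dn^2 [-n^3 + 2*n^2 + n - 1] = 4 - 6*n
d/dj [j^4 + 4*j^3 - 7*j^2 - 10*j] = 4*j^3 + 12*j^2 - 14*j - 10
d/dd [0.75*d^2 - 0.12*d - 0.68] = 1.5*d - 0.12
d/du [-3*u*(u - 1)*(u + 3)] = -9*u^2 - 12*u + 9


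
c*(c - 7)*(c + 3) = c^3 - 4*c^2 - 21*c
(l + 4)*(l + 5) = l^2 + 9*l + 20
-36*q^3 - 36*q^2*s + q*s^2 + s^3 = (-6*q + s)*(q + s)*(6*q + s)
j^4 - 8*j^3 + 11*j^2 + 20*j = j*(j - 5)*(j - 4)*(j + 1)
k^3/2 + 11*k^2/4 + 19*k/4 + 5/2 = (k/2 + 1)*(k + 1)*(k + 5/2)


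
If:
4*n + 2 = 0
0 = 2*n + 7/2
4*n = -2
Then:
No Solution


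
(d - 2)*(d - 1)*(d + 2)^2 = d^4 + d^3 - 6*d^2 - 4*d + 8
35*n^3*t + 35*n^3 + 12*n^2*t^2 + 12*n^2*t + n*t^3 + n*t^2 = (5*n + t)*(7*n + t)*(n*t + n)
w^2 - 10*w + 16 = (w - 8)*(w - 2)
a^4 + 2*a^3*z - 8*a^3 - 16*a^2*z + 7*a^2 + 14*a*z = a*(a - 7)*(a - 1)*(a + 2*z)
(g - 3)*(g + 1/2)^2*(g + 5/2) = g^4 + g^3/2 - 31*g^2/4 - 61*g/8 - 15/8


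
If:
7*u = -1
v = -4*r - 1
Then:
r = -v/4 - 1/4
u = -1/7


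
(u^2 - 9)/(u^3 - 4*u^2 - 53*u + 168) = (u + 3)/(u^2 - u - 56)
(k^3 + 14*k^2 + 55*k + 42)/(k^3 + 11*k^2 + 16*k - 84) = (k + 1)/(k - 2)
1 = 1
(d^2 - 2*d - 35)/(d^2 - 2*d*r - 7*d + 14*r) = (-d - 5)/(-d + 2*r)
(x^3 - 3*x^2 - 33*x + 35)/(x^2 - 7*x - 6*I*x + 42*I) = (x^2 + 4*x - 5)/(x - 6*I)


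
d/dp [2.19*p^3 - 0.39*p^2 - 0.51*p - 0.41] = 6.57*p^2 - 0.78*p - 0.51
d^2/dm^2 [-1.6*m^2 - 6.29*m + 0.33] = -3.20000000000000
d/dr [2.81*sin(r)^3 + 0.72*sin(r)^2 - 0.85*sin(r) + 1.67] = (8.43*sin(r)^2 + 1.44*sin(r) - 0.85)*cos(r)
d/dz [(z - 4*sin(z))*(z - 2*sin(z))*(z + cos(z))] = -(z - 4*sin(z))*(z - 2*sin(z))*(sin(z) - 1) - (z - 4*sin(z))*(z + cos(z))*(2*cos(z) - 1) - (z - 2*sin(z))*(z + cos(z))*(4*cos(z) - 1)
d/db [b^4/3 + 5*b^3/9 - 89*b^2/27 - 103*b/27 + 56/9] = 4*b^3/3 + 5*b^2/3 - 178*b/27 - 103/27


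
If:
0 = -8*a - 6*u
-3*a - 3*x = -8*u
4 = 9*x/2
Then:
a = -8/41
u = 32/123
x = 8/9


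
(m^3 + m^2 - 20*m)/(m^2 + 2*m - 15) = m*(m - 4)/(m - 3)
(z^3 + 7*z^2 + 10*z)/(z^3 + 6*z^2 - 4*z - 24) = z*(z + 5)/(z^2 + 4*z - 12)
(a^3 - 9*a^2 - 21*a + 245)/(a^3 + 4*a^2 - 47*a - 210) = (a - 7)/(a + 6)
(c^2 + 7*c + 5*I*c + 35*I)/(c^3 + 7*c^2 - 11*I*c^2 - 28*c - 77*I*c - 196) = (c + 5*I)/(c^2 - 11*I*c - 28)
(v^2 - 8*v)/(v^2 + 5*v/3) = 3*(v - 8)/(3*v + 5)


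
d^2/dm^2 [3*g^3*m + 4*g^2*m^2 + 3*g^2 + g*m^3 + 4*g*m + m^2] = 8*g^2 + 6*g*m + 2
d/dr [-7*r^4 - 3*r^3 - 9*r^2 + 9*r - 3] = -28*r^3 - 9*r^2 - 18*r + 9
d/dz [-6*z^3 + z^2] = 2*z*(1 - 9*z)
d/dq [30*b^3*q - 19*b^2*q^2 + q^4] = 30*b^3 - 38*b^2*q + 4*q^3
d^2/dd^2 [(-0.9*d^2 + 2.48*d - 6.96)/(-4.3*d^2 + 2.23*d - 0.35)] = (-74.4502000000001*d^3 + 764.0154*d^2 - 378.04224*d + 44.622388)/(79.507*d^6 - 123.6981*d^5 + 83.56491*d^4 - 31.226467*d^3 + 6.801795*d^2 - 0.819525*d + 0.042875)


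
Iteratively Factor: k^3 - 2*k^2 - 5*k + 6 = (k - 1)*(k^2 - k - 6) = (k - 3)*(k - 1)*(k + 2)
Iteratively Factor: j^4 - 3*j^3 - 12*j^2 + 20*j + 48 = (j - 4)*(j^3 + j^2 - 8*j - 12) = (j - 4)*(j - 3)*(j^2 + 4*j + 4) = (j - 4)*(j - 3)*(j + 2)*(j + 2)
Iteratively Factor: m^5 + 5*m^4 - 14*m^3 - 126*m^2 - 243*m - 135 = (m + 3)*(m^4 + 2*m^3 - 20*m^2 - 66*m - 45) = (m + 3)^2*(m^3 - m^2 - 17*m - 15) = (m - 5)*(m + 3)^2*(m^2 + 4*m + 3) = (m - 5)*(m + 1)*(m + 3)^2*(m + 3)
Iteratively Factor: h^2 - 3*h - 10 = (h - 5)*(h + 2)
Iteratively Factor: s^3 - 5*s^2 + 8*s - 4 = (s - 2)*(s^2 - 3*s + 2) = (s - 2)*(s - 1)*(s - 2)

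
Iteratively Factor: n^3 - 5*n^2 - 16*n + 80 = (n + 4)*(n^2 - 9*n + 20) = (n - 4)*(n + 4)*(n - 5)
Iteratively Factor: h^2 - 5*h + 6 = (h - 3)*(h - 2)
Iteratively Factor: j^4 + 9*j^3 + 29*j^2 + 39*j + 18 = (j + 2)*(j^3 + 7*j^2 + 15*j + 9) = (j + 2)*(j + 3)*(j^2 + 4*j + 3) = (j + 1)*(j + 2)*(j + 3)*(j + 3)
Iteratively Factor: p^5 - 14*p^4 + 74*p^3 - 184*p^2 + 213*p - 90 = (p - 2)*(p^4 - 12*p^3 + 50*p^2 - 84*p + 45) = (p - 3)*(p - 2)*(p^3 - 9*p^2 + 23*p - 15) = (p - 3)*(p - 2)*(p - 1)*(p^2 - 8*p + 15) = (p - 5)*(p - 3)*(p - 2)*(p - 1)*(p - 3)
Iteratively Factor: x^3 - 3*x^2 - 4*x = (x + 1)*(x^2 - 4*x) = (x - 4)*(x + 1)*(x)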